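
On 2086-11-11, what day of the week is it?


Date: November 11, 2086
Anchor: Jan 1, 2086. With p = 2086 - 1 = 2085: (p + p//4 - p//100 + p//400) mod 7 = (2085 + 521 - 20 + 5) mod 7 = 2591 mod 7 = 1 -> Tuesday (Mon=0 ... Sun=6)
Days before November (Jan-Oct): 304; offset = 304 + 11 - 1 = 314
Weekday index = (1 + 314) mod 7 = 0

Day of the week: Monday


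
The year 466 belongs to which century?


Century = (year - 1) // 100 + 1
= (466 - 1) // 100 + 1
= 465 // 100 + 1
= 4 + 1

5th century


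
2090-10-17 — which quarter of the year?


Month: October (month 10)
Q1: Jan-Mar, Q2: Apr-Jun, Q3: Jul-Sep, Q4: Oct-Dec

Q4


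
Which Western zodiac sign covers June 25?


Date: June 25
Conventional tropical zodiac dates: Cancer from June 21 onward; Leo starts July 23
June 25 falls within the Cancer range

Cancer


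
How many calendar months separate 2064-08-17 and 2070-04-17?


From August 2064 to April 2070
6 years * 12 = 72 months, minus 4 months = 68

68 months


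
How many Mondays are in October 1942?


October 1942 has 31 days
Anchor: Jan 1, 1942. With p = 1942 - 1 = 1941: (p + p//4 - p//100 + p//400) mod 7 = (1941 + 485 - 19 + 4) mod 7 = 2411 mod 7 = 3 -> Thursday (Mon=0 ... Sun=6)
Days before October (Jan-Sep): 273; October 1 index = (3 + 273) mod 7 = 3 -> Thursday
First Monday is October 5
Mondays: 5, 12, 19, 26

4 Mondays


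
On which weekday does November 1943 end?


November 1943 has 30 days
Anchor: Jan 1, 1943. With p = 1943 - 1 = 1942: (p + p//4 - p//100 + p//400) mod 7 = (1942 + 485 - 19 + 4) mod 7 = 2412 mod 7 = 4 -> Friday (Mon=0 ... Sun=6)
Days before November (Jan-Oct): 304; November 1 index = (4 + 304) mod 7 = 0 -> Monday
Last day offset: 30 - 1 = 29 days
Weekday index = (0 + 29) mod 7 = 1

Tuesday, November 30


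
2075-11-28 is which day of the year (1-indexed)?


Date: November 28, 2075
Days in months 1 through 10: 304
Plus 28 days in November

Day of year: 332


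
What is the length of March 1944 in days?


March 1944

31 days


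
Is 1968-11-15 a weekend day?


Anchor: Jan 1, 1968. With p = 1968 - 1 = 1967: (p + p//4 - p//100 + p//400) mod 7 = (1967 + 491 - 19 + 4) mod 7 = 2443 mod 7 = 0 -> Monday (Mon=0 ... Sun=6)
Day of year: 320; offset = 319
Weekday index = (0 + 319) mod 7 = 4 -> Friday
Weekend days: Saturday, Sunday

No


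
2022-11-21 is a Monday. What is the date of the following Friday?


Current: Monday
Target: Friday
Days ahead: 4

Next Friday: 2022-11-25


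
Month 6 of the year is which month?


Month 6 of 12

June


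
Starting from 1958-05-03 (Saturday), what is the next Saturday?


Current: Saturday
Target: Saturday
Days ahead: 7

Next Saturday: 1958-05-10


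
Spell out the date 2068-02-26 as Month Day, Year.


ISO 2068-02-26 parses as year=2068, month=02, day=26
Month 2 -> February

February 26, 2068


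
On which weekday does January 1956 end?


January 1956 has 31 days
Anchor: Jan 1, 1956. With p = 1956 - 1 = 1955: (p + p//4 - p//100 + p//400) mod 7 = (1955 + 488 - 19 + 4) mod 7 = 2428 mod 7 = 6 -> Sunday (Mon=0 ... Sun=6)
January 1 is the anchor itself -> Sunday
Last day offset: 31 - 1 = 30 days
Weekday index = (6 + 30) mod 7 = 1

Tuesday, January 31


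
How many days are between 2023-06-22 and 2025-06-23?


From 2023-06-22 to 2025-06-23
2023-06-22: days before June = 31 + 28 + 31 + 30 + 31 = 151 (2023 is not a leap year); day of year = 151 + 22 = 173
2025-06-23: days before June = 31 + 28 + 31 + 30 + 31 = 151 (2025 is not a leap year); day of year = 151 + 23 = 174
Rest of 2023: 365 - 173 = 192
Full years 2024 (366): 366
Total = 192 + 366 + 174 = 732

732 days


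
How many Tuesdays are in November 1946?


November 1946 has 30 days
Anchor: Jan 1, 1946. With p = 1946 - 1 = 1945: (p + p//4 - p//100 + p//400) mod 7 = (1945 + 486 - 19 + 4) mod 7 = 2416 mod 7 = 1 -> Tuesday (Mon=0 ... Sun=6)
Days before November (Jan-Oct): 304; November 1 index = (1 + 304) mod 7 = 4 -> Friday
First Tuesday is November 5
Tuesdays: 5, 12, 19, 26

4 Tuesdays


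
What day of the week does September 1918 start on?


Target: September 1, 1918
Anchor: Jan 1, 1918. With p = 1918 - 1 = 1917: (p + p//4 - p//100 + p//400) mod 7 = (1917 + 479 - 19 + 4) mod 7 = 2381 mod 7 = 1 -> Tuesday (Mon=0 ... Sun=6)
Days before September (Jan-Aug): 243 days
Weekday index = (1 + 243) mod 7 = 6

Sunday


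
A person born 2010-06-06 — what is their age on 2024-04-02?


Birth: 2010-06-06
Reference: 2024-04-02
Year difference: 2024 - 2010 = 14
Birthday not yet reached in 2024, subtract 1

13 years old


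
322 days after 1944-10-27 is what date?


Start: 1944-10-27, add 322 days
October 1944 has 31 days: 31 - 27 = 4 days to October 31 -> 318 left
November 1944 has 30 days -> 288 left
December 1944 has 31 days -> 257 left
January 1945 has 31 days -> 226 left
February 1945 has 28 days -> 198 left
March 1945 has 31 days -> 167 left
April 1945 has 30 days -> 137 left
May 1945 has 31 days -> 106 left
June 1945 has 30 days -> 76 left
July 1945 has 31 days -> 45 left
August 1945 has 31 days -> 14 left
September 1945: 14 <= 30 -> lands on September 14

Result: 1945-09-14


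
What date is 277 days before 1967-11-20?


Start: 1967-11-20, subtract 277 days
Back 20 days from November 20 reaches October 31, 1967 -> 257 left
October 1967 has 31 days -> back to September 30, 1967 -> 226 left
September 1967 has 30 days -> back to August 31, 1967 -> 196 left
August 1967 has 31 days -> back to July 31, 1967 -> 165 left
July 1967 has 31 days -> back to June 30, 1967 -> 134 left
June 1967 has 30 days -> back to May 31, 1967 -> 104 left
May 1967 has 31 days -> back to April 30, 1967 -> 73 left
April 1967 has 30 days -> back to March 31, 1967 -> 43 left
March 1967 has 31 days -> back to February 28, 1967 -> 12 left
February 1967: 28 - 12 = 16 -> lands on February 16

Result: 1967-02-16


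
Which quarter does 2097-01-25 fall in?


Month: January (month 1)
Q1: Jan-Mar, Q2: Apr-Jun, Q3: Jul-Sep, Q4: Oct-Dec

Q1


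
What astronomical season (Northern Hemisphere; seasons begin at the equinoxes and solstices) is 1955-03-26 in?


Date: March 26
Astronomical Spring (approx.; exact equinox/solstice day varies by year): March 20 to June 20
March 26 falls within the Spring window

Spring


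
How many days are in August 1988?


August 1988

31 days


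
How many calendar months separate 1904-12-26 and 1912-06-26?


From December 1904 to June 1912
8 years * 12 = 96 months, minus 6 months = 90

90 months


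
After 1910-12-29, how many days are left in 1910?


Day of year: 363 of 365
Remaining = 365 - 363

2 days


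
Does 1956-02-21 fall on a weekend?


Anchor: Jan 1, 1956. With p = 1956 - 1 = 1955: (p + p//4 - p//100 + p//400) mod 7 = (1955 + 488 - 19 + 4) mod 7 = 2428 mod 7 = 6 -> Sunday (Mon=0 ... Sun=6)
Day of year: 52; offset = 51
Weekday index = (6 + 51) mod 7 = 1 -> Tuesday
Weekend days: Saturday, Sunday

No


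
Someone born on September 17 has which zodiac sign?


Date: September 17
Conventional tropical zodiac dates: Virgo from August 23 onward; Libra starts September 23
September 17 falls within the Virgo range

Virgo


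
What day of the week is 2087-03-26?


Date: March 26, 2087
Anchor: Jan 1, 2087. With p = 2087 - 1 = 2086: (p + p//4 - p//100 + p//400) mod 7 = (2086 + 521 - 20 + 5) mod 7 = 2592 mod 7 = 2 -> Wednesday (Mon=0 ... Sun=6)
Days before March (Jan-Feb): 59; offset = 59 + 26 - 1 = 84
Weekday index = (2 + 84) mod 7 = 2

Day of the week: Wednesday


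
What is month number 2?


Month 2 of 12

February


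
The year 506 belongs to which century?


Century = (year - 1) // 100 + 1
= (506 - 1) // 100 + 1
= 505 // 100 + 1
= 5 + 1

6th century


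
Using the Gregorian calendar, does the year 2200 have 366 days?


Gregorian leap year rule: divisible by 4, but not by 100, unless also by 400.
2200 is divisible by 100 but not 400 -> not a leap year

No


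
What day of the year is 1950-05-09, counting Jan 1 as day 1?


Date: May 9, 1950
Days in months 1 through 4: 120
Plus 9 days in May

Day of year: 129


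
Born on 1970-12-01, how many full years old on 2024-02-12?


Birth: 1970-12-01
Reference: 2024-02-12
Year difference: 2024 - 1970 = 54
Birthday not yet reached in 2024, subtract 1

53 years old


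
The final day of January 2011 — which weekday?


January 2011 has 31 days
Anchor: Jan 1, 2011. With p = 2011 - 1 = 2010: (p + p//4 - p//100 + p//400) mod 7 = (2010 + 502 - 20 + 5) mod 7 = 2497 mod 7 = 5 -> Saturday (Mon=0 ... Sun=6)
January 1 is the anchor itself -> Saturday
Last day offset: 31 - 1 = 30 days
Weekday index = (5 + 30) mod 7 = 0

Monday, January 31


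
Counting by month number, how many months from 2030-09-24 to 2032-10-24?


From September 2030 to October 2032
2 years * 12 = 24 months, plus 1 month = 25

25 months


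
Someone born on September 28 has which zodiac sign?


Date: September 28
Conventional tropical zodiac dates: Libra from September 23 onward; Scorpio starts October 23
September 28 falls within the Libra range

Libra


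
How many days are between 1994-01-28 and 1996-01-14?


From 1994-01-28 to 1996-01-14
1994-01-28: day of year = 28
1996-01-14: day of year = 14
Rest of 1994: 365 - 28 = 337
Full years 1995 (365): 365
Total = 337 + 365 + 14 = 716

716 days


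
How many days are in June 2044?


June 2044

30 days


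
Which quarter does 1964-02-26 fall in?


Month: February (month 2)
Q1: Jan-Mar, Q2: Apr-Jun, Q3: Jul-Sep, Q4: Oct-Dec

Q1


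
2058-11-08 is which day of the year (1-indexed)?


Date: November 8, 2058
Days in months 1 through 10: 304
Plus 8 days in November

Day of year: 312


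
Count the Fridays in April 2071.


April 2071 has 30 days
Anchor: Jan 1, 2071. With p = 2071 - 1 = 2070: (p + p//4 - p//100 + p//400) mod 7 = (2070 + 517 - 20 + 5) mod 7 = 2572 mod 7 = 3 -> Thursday (Mon=0 ... Sun=6)
Days before April (Jan-Mar): 90; April 1 index = (3 + 90) mod 7 = 2 -> Wednesday
First Friday is April 3
Fridays: 3, 10, 17, 24

4 Fridays


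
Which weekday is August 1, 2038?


Target: August 1, 2038
Anchor: Jan 1, 2038. With p = 2038 - 1 = 2037: (p + p//4 - p//100 + p//400) mod 7 = (2037 + 509 - 20 + 5) mod 7 = 2531 mod 7 = 4 -> Friday (Mon=0 ... Sun=6)
Days before August (Jan-Jul): 212 days
Weekday index = (4 + 212) mod 7 = 6

Sunday


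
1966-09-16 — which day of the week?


Date: September 16, 1966
Anchor: Jan 1, 1966. With p = 1966 - 1 = 1965: (p + p//4 - p//100 + p//400) mod 7 = (1965 + 491 - 19 + 4) mod 7 = 2441 mod 7 = 5 -> Saturday (Mon=0 ... Sun=6)
Days before September (Jan-Aug): 243; offset = 243 + 16 - 1 = 258
Weekday index = (5 + 258) mod 7 = 4

Day of the week: Friday


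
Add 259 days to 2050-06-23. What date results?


Start: 2050-06-23, add 259 days
June 2050 has 30 days: 30 - 23 = 7 days to June 30 -> 252 left
July 2050 has 31 days -> 221 left
August 2050 has 31 days -> 190 left
September 2050 has 30 days -> 160 left
October 2050 has 31 days -> 129 left
November 2050 has 30 days -> 99 left
December 2050 has 31 days -> 68 left
January 2051 has 31 days -> 37 left
February 2051 has 28 days -> 9 left
March 2051: 9 <= 31 -> lands on March 9

Result: 2051-03-09


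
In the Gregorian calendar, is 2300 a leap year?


Gregorian leap year rule: divisible by 4, but not by 100, unless also by 400.
2300 is divisible by 100 but not 400 -> not a leap year

No


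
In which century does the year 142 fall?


Century = (year - 1) // 100 + 1
= (142 - 1) // 100 + 1
= 141 // 100 + 1
= 1 + 1

2nd century


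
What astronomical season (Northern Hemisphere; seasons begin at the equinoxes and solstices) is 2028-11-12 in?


Date: November 12
Astronomical Autumn (approx.; exact equinox/solstice day varies by year): September 22 to December 20
November 12 falls within the Autumn window

Autumn


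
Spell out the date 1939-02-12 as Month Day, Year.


ISO 1939-02-12 parses as year=1939, month=02, day=12
Month 2 -> February

February 12, 1939


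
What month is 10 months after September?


September is month 9
9 + 10 = 19; wrap: 19 - 12 = 7

July


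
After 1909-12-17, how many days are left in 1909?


Day of year: 351 of 365
Remaining = 365 - 351

14 days


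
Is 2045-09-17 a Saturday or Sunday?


Anchor: Jan 1, 2045. With p = 2045 - 1 = 2044: (p + p//4 - p//100 + p//400) mod 7 = (2044 + 511 - 20 + 5) mod 7 = 2540 mod 7 = 6 -> Sunday (Mon=0 ... Sun=6)
Day of year: 260; offset = 259
Weekday index = (6 + 259) mod 7 = 6 -> Sunday
Weekend days: Saturday, Sunday

Yes


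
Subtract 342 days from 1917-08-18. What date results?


Start: 1917-08-18, subtract 342 days
Back 18 days from August 18 reaches July 31, 1917 -> 324 left
July 1917 has 31 days -> back to June 30, 1917 -> 293 left
June 1917 has 30 days -> back to May 31, 1917 -> 263 left
May 1917 has 31 days -> back to April 30, 1917 -> 232 left
April 1917 has 30 days -> back to March 31, 1917 -> 202 left
March 1917 has 31 days -> back to February 28, 1917 -> 171 left
February 1917 has 28 days -> back to January 31, 1917 -> 143 left
January 1917 has 31 days -> back to December 31, 1916 -> 112 left
December 1916 has 31 days -> back to November 30, 1916 -> 81 left
November 1916 has 30 days -> back to October 31, 1916 -> 51 left
October 1916 has 31 days -> back to September 30, 1916 -> 20 left
September 1916: 30 - 20 = 10 -> lands on September 10

Result: 1916-09-10


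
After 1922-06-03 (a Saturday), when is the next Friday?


Current: Saturday
Target: Friday
Days ahead: 6

Next Friday: 1922-06-09


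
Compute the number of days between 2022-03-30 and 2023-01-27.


From 2022-03-30 to 2023-01-27
2022-03-30: days before March = 31 + 28 = 59 (2022 is not a leap year); day of year = 59 + 30 = 89
2023-01-27: day of year = 27
Rest of 2022: 365 - 89 = 276
Total = 276 + 27 = 303

303 days


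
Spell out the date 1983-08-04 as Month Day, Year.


ISO 1983-08-04 parses as year=1983, month=08, day=04
Month 8 -> August

August 4, 1983


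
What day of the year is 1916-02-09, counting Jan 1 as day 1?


Date: February 9, 1916
Days in months 1 through 1: 31
Plus 9 days in February

Day of year: 40


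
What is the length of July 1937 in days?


July 1937

31 days


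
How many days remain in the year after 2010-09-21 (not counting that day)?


Day of year: 264 of 365
Remaining = 365 - 264

101 days


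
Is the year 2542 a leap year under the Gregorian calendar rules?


Gregorian leap year rule: divisible by 4, but not by 100, unless also by 400.
2542 is not divisible by 4 -> not a leap year

No


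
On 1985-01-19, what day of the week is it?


Date: January 19, 1985
Anchor: Jan 1, 1985. With p = 1985 - 1 = 1984: (p + p//4 - p//100 + p//400) mod 7 = (1984 + 496 - 19 + 4) mod 7 = 2465 mod 7 = 1 -> Tuesday (Mon=0 ... Sun=6)
Days into year = 19 - 1 = 18
Weekday index = (1 + 18) mod 7 = 5

Day of the week: Saturday


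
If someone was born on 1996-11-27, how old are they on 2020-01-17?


Birth: 1996-11-27
Reference: 2020-01-17
Year difference: 2020 - 1996 = 24
Birthday not yet reached in 2020, subtract 1

23 years old


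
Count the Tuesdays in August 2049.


August 2049 has 31 days
Anchor: Jan 1, 2049. With p = 2049 - 1 = 2048: (p + p//4 - p//100 + p//400) mod 7 = (2048 + 512 - 20 + 5) mod 7 = 2545 mod 7 = 4 -> Friday (Mon=0 ... Sun=6)
Days before August (Jan-Jul): 212; August 1 index = (4 + 212) mod 7 = 6 -> Sunday
First Tuesday is August 3
Tuesdays: 3, 10, 17, 24, 31

5 Tuesdays


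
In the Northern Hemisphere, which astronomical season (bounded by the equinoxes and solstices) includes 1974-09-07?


Date: September 7
Astronomical Summer (approx.; exact equinox/solstice day varies by year): June 21 to September 21
September 7 falls within the Summer window

Summer


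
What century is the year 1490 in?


Century = (year - 1) // 100 + 1
= (1490 - 1) // 100 + 1
= 1489 // 100 + 1
= 14 + 1

15th century


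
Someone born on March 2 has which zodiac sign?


Date: March 2
Conventional tropical zodiac dates: Pisces from February 19 onward; Aries starts March 21
March 2 falls within the Pisces range

Pisces


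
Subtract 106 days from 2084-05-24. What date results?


Start: 2084-05-24, subtract 106 days
Back 24 days from May 24 reaches April 30, 2084 -> 82 left
April 2084 has 30 days -> back to March 31, 2084 -> 52 left
March 2084 has 31 days -> back to February 29, 2084 -> 21 left
February 2084: 29 - 21 = 8 -> lands on February 8

Result: 2084-02-08


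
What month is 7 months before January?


January is month 1
1 - 7 = -6; wrap: -6 + 12 = 6

June


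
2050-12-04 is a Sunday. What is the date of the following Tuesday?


Current: Sunday
Target: Tuesday
Days ahead: 2

Next Tuesday: 2050-12-06


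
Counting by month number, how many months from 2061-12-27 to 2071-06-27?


From December 2061 to June 2071
10 years * 12 = 120 months, minus 6 months = 114

114 months


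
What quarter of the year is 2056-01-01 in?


Month: January (month 1)
Q1: Jan-Mar, Q2: Apr-Jun, Q3: Jul-Sep, Q4: Oct-Dec

Q1


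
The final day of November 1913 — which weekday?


November 1913 has 30 days
Anchor: Jan 1, 1913. With p = 1913 - 1 = 1912: (p + p//4 - p//100 + p//400) mod 7 = (1912 + 478 - 19 + 4) mod 7 = 2375 mod 7 = 2 -> Wednesday (Mon=0 ... Sun=6)
Days before November (Jan-Oct): 304; November 1 index = (2 + 304) mod 7 = 5 -> Saturday
Last day offset: 30 - 1 = 29 days
Weekday index = (5 + 29) mod 7 = 6

Sunday, November 30


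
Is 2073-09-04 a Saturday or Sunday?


Anchor: Jan 1, 2073. With p = 2073 - 1 = 2072: (p + p//4 - p//100 + p//400) mod 7 = (2072 + 518 - 20 + 5) mod 7 = 2575 mod 7 = 6 -> Sunday (Mon=0 ... Sun=6)
Day of year: 247; offset = 246
Weekday index = (6 + 246) mod 7 = 0 -> Monday
Weekend days: Saturday, Sunday

No


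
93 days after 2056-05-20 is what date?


Start: 2056-05-20, add 93 days
May 2056 has 31 days: 31 - 20 = 11 days to May 31 -> 82 left
June 2056 has 30 days -> 52 left
July 2056 has 31 days -> 21 left
August 2056: 21 <= 31 -> lands on August 21

Result: 2056-08-21


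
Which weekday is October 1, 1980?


Target: October 1, 1980
Anchor: Jan 1, 1980. With p = 1980 - 1 = 1979: (p + p//4 - p//100 + p//400) mod 7 = (1979 + 494 - 19 + 4) mod 7 = 2458 mod 7 = 1 -> Tuesday (Mon=0 ... Sun=6)
Days before October (Jan-Sep): 274 days
Weekday index = (1 + 274) mod 7 = 2

Wednesday


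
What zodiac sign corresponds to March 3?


Date: March 3
Conventional tropical zodiac dates: Pisces from February 19 onward; Aries starts March 21
March 3 falls within the Pisces range

Pisces


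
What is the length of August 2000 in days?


August 2000

31 days


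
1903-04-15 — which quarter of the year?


Month: April (month 4)
Q1: Jan-Mar, Q2: Apr-Jun, Q3: Jul-Sep, Q4: Oct-Dec

Q2


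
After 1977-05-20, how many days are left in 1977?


Day of year: 140 of 365
Remaining = 365 - 140

225 days


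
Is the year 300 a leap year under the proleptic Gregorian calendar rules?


Gregorian leap year rule: divisible by 4, but not by 100, unless also by 400.
300 is divisible by 100 but not 400 -> not a leap year

No


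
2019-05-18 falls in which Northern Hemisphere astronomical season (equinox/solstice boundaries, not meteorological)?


Date: May 18
Astronomical Spring (approx.; exact equinox/solstice day varies by year): March 20 to June 20
May 18 falls within the Spring window

Spring


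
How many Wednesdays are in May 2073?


May 2073 has 31 days
Anchor: Jan 1, 2073. With p = 2073 - 1 = 2072: (p + p//4 - p//100 + p//400) mod 7 = (2072 + 518 - 20 + 5) mod 7 = 2575 mod 7 = 6 -> Sunday (Mon=0 ... Sun=6)
Days before May (Jan-Apr): 120; May 1 index = (6 + 120) mod 7 = 0 -> Monday
First Wednesday is May 3
Wednesdays: 3, 10, 17, 24, 31

5 Wednesdays


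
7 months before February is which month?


February is month 2
2 - 7 = -5; wrap: -5 + 12 = 7

July


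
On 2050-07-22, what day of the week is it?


Date: July 22, 2050
Anchor: Jan 1, 2050. With p = 2050 - 1 = 2049: (p + p//4 - p//100 + p//400) mod 7 = (2049 + 512 - 20 + 5) mod 7 = 2546 mod 7 = 5 -> Saturday (Mon=0 ... Sun=6)
Days before July (Jan-Jun): 181; offset = 181 + 22 - 1 = 202
Weekday index = (5 + 202) mod 7 = 4

Day of the week: Friday


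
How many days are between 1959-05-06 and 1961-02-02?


From 1959-05-06 to 1961-02-02
1959-05-06: days before May = 31 + 28 + 31 + 30 = 120 (1959 is not a leap year); day of year = 120 + 6 = 126
1961-02-02: days before February = 31; day of year = 31 + 2 = 33
Rest of 1959: 365 - 126 = 239
Full years 1960 (366): 366
Total = 239 + 366 + 33 = 638

638 days


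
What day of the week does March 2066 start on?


Target: March 1, 2066
Anchor: Jan 1, 2066. With p = 2066 - 1 = 2065: (p + p//4 - p//100 + p//400) mod 7 = (2065 + 516 - 20 + 5) mod 7 = 2566 mod 7 = 4 -> Friday (Mon=0 ... Sun=6)
Days before March (Jan-Feb): 59 days
Weekday index = (4 + 59) mod 7 = 0

Monday


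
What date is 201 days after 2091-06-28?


Start: 2091-06-28, add 201 days
June 2091 has 30 days: 30 - 28 = 2 days to June 30 -> 199 left
July 2091 has 31 days -> 168 left
August 2091 has 31 days -> 137 left
September 2091 has 30 days -> 107 left
October 2091 has 31 days -> 76 left
November 2091 has 30 days -> 46 left
December 2091 has 31 days -> 15 left
January 2092: 15 <= 31 -> lands on January 15

Result: 2092-01-15


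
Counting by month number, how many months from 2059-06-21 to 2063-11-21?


From June 2059 to November 2063
4 years * 12 = 48 months, plus 5 months = 53

53 months


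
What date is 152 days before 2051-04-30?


Start: 2051-04-30, subtract 152 days
Back 30 days from April 30 reaches March 31, 2051 -> 122 left
March 2051 has 31 days -> back to February 28, 2051 -> 91 left
February 2051 has 28 days -> back to January 31, 2051 -> 63 left
January 2051 has 31 days -> back to December 31, 2050 -> 32 left
December 2050 has 31 days -> back to November 30, 2050 -> 1 left
November 2050: 30 - 1 = 29 -> lands on November 29

Result: 2050-11-29


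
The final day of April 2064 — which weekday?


April 2064 has 30 days
Anchor: Jan 1, 2064. With p = 2064 - 1 = 2063: (p + p//4 - p//100 + p//400) mod 7 = (2063 + 515 - 20 + 5) mod 7 = 2563 mod 7 = 1 -> Tuesday (Mon=0 ... Sun=6)
Days before April (Jan-Mar): 91; April 1 index = (1 + 91) mod 7 = 1 -> Tuesday
Last day offset: 30 - 1 = 29 days
Weekday index = (1 + 29) mod 7 = 2

Wednesday, April 30


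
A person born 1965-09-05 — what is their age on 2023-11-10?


Birth: 1965-09-05
Reference: 2023-11-10
Year difference: 2023 - 1965 = 58

58 years old


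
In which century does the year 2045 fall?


Century = (year - 1) // 100 + 1
= (2045 - 1) // 100 + 1
= 2044 // 100 + 1
= 20 + 1

21st century


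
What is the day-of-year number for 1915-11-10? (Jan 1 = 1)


Date: November 10, 1915
Days in months 1 through 10: 304
Plus 10 days in November

Day of year: 314


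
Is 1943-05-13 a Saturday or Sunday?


Anchor: Jan 1, 1943. With p = 1943 - 1 = 1942: (p + p//4 - p//100 + p//400) mod 7 = (1942 + 485 - 19 + 4) mod 7 = 2412 mod 7 = 4 -> Friday (Mon=0 ... Sun=6)
Day of year: 133; offset = 132
Weekday index = (4 + 132) mod 7 = 3 -> Thursday
Weekend days: Saturday, Sunday

No


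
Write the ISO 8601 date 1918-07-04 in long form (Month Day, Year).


ISO 1918-07-04 parses as year=1918, month=07, day=04
Month 7 -> July

July 4, 1918


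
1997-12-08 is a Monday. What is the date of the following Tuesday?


Current: Monday
Target: Tuesday
Days ahead: 1

Next Tuesday: 1997-12-09


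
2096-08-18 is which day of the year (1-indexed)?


Date: August 18, 2096
Days in months 1 through 7: 213
Plus 18 days in August

Day of year: 231


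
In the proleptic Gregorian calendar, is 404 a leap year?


Gregorian leap year rule: divisible by 4, but not by 100, unless also by 400.
404 is divisible by 4 but not 100 -> leap year

Yes


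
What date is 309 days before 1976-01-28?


Start: 1976-01-28, subtract 309 days
Back 28 days from January 28 reaches December 31, 1975 -> 281 left
December 1975 has 31 days -> back to November 30, 1975 -> 250 left
November 1975 has 30 days -> back to October 31, 1975 -> 220 left
October 1975 has 31 days -> back to September 30, 1975 -> 189 left
September 1975 has 30 days -> back to August 31, 1975 -> 159 left
August 1975 has 31 days -> back to July 31, 1975 -> 128 left
July 1975 has 31 days -> back to June 30, 1975 -> 97 left
June 1975 has 30 days -> back to May 31, 1975 -> 67 left
May 1975 has 31 days -> back to April 30, 1975 -> 36 left
April 1975 has 30 days -> back to March 31, 1975 -> 6 left
March 1975: 31 - 6 = 25 -> lands on March 25

Result: 1975-03-25


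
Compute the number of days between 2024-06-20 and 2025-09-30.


From 2024-06-20 to 2025-09-30
2024-06-20: days before June = 31 + 29 + 31 + 30 + 31 = 152 (2024 is a leap year); day of year = 152 + 20 = 172
2025-09-30: days before September = 31 + 28 + 31 + 30 + 31 + 30 + 31 + 31 = 243 (2025 is not a leap year); day of year = 243 + 30 = 273
Rest of 2024: 366 - 172 = 194
Total = 194 + 273 = 467

467 days


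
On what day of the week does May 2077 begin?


Target: May 1, 2077
Anchor: Jan 1, 2077. With p = 2077 - 1 = 2076: (p + p//4 - p//100 + p//400) mod 7 = (2076 + 519 - 20 + 5) mod 7 = 2580 mod 7 = 4 -> Friday (Mon=0 ... Sun=6)
Days before May (Jan-Apr): 120 days
Weekday index = (4 + 120) mod 7 = 5

Saturday


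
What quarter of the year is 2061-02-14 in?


Month: February (month 2)
Q1: Jan-Mar, Q2: Apr-Jun, Q3: Jul-Sep, Q4: Oct-Dec

Q1


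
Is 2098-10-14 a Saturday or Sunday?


Anchor: Jan 1, 2098. With p = 2098 - 1 = 2097: (p + p//4 - p//100 + p//400) mod 7 = (2097 + 524 - 20 + 5) mod 7 = 2606 mod 7 = 2 -> Wednesday (Mon=0 ... Sun=6)
Day of year: 287; offset = 286
Weekday index = (2 + 286) mod 7 = 1 -> Tuesday
Weekend days: Saturday, Sunday

No


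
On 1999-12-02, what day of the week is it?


Date: December 2, 1999
Anchor: Jan 1, 1999. With p = 1999 - 1 = 1998: (p + p//4 - p//100 + p//400) mod 7 = (1998 + 499 - 19 + 4) mod 7 = 2482 mod 7 = 4 -> Friday (Mon=0 ... Sun=6)
Days before December (Jan-Nov): 334; offset = 334 + 2 - 1 = 335
Weekday index = (4 + 335) mod 7 = 3

Day of the week: Thursday


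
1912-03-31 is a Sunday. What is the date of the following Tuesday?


Current: Sunday
Target: Tuesday
Days ahead: 2

Next Tuesday: 1912-04-02


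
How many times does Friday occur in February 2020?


February 2020 has 29 days
Anchor: Jan 1, 2020. With p = 2020 - 1 = 2019: (p + p//4 - p//100 + p//400) mod 7 = (2019 + 504 - 20 + 5) mod 7 = 2508 mod 7 = 2 -> Wednesday (Mon=0 ... Sun=6)
Days before February (Jan): 31; February 1 index = (2 + 31) mod 7 = 5 -> Saturday
First Friday is February 7
Fridays: 7, 14, 21, 28

4 Fridays


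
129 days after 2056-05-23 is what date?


Start: 2056-05-23, add 129 days
May 2056 has 31 days: 31 - 23 = 8 days to May 31 -> 121 left
June 2056 has 30 days -> 91 left
July 2056 has 31 days -> 60 left
August 2056 has 31 days -> 29 left
September 2056: 29 <= 30 -> lands on September 29

Result: 2056-09-29


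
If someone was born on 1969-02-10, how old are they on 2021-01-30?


Birth: 1969-02-10
Reference: 2021-01-30
Year difference: 2021 - 1969 = 52
Birthday not yet reached in 2021, subtract 1

51 years old


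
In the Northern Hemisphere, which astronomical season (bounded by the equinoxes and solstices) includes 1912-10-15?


Date: October 15
Astronomical Autumn (approx.; exact equinox/solstice day varies by year): September 22 to December 20
October 15 falls within the Autumn window

Autumn


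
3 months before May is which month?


May is month 5
5 - 3 = 2

February


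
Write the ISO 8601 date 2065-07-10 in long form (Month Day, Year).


ISO 2065-07-10 parses as year=2065, month=07, day=10
Month 7 -> July

July 10, 2065


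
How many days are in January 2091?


January 2091

31 days


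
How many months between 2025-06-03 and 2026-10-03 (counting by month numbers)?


From June 2025 to October 2026
1 year * 12 = 12 months, plus 4 months = 16

16 months


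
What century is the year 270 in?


Century = (year - 1) // 100 + 1
= (270 - 1) // 100 + 1
= 269 // 100 + 1
= 2 + 1

3rd century


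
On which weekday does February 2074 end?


February 2074 has 28 days
Anchor: Jan 1, 2074. With p = 2074 - 1 = 2073: (p + p//4 - p//100 + p//400) mod 7 = (2073 + 518 - 20 + 5) mod 7 = 2576 mod 7 = 0 -> Monday (Mon=0 ... Sun=6)
Days before February (Jan): 31; February 1 index = (0 + 31) mod 7 = 3 -> Thursday
Last day offset: 28 - 1 = 27 days
Weekday index = (3 + 27) mod 7 = 2

Wednesday, February 28


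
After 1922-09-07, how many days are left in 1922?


Day of year: 250 of 365
Remaining = 365 - 250

115 days


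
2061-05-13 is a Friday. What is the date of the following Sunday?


Current: Friday
Target: Sunday
Days ahead: 2

Next Sunday: 2061-05-15


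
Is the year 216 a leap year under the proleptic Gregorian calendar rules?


Gregorian leap year rule: divisible by 4, but not by 100, unless also by 400.
216 is divisible by 4 but not 100 -> leap year

Yes


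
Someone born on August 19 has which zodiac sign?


Date: August 19
Conventional tropical zodiac dates: Leo from July 23 onward; Virgo starts August 23
August 19 falls within the Leo range

Leo


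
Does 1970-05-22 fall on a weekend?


Anchor: Jan 1, 1970. With p = 1970 - 1 = 1969: (p + p//4 - p//100 + p//400) mod 7 = (1969 + 492 - 19 + 4) mod 7 = 2446 mod 7 = 3 -> Thursday (Mon=0 ... Sun=6)
Day of year: 142; offset = 141
Weekday index = (3 + 141) mod 7 = 4 -> Friday
Weekend days: Saturday, Sunday

No


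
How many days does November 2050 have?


November 2050

30 days


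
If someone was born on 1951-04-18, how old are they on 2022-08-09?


Birth: 1951-04-18
Reference: 2022-08-09
Year difference: 2022 - 1951 = 71

71 years old


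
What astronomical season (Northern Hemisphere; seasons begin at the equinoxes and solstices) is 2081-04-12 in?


Date: April 12
Astronomical Spring (approx.; exact equinox/solstice day varies by year): March 20 to June 20
April 12 falls within the Spring window

Spring


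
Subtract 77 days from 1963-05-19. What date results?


Start: 1963-05-19, subtract 77 days
Back 19 days from May 19 reaches April 30, 1963 -> 58 left
April 1963 has 30 days -> back to March 31, 1963 -> 28 left
March 1963: 31 - 28 = 3 -> lands on March 3

Result: 1963-03-03


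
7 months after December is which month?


December is month 12
12 + 7 = 19; wrap: 19 - 12 = 7

July


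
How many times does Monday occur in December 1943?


December 1943 has 31 days
Anchor: Jan 1, 1943. With p = 1943 - 1 = 1942: (p + p//4 - p//100 + p//400) mod 7 = (1942 + 485 - 19 + 4) mod 7 = 2412 mod 7 = 4 -> Friday (Mon=0 ... Sun=6)
Days before December (Jan-Nov): 334; December 1 index = (4 + 334) mod 7 = 2 -> Wednesday
First Monday is December 6
Mondays: 6, 13, 20, 27

4 Mondays


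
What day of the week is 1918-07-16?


Date: July 16, 1918
Anchor: Jan 1, 1918. With p = 1918 - 1 = 1917: (p + p//4 - p//100 + p//400) mod 7 = (1917 + 479 - 19 + 4) mod 7 = 2381 mod 7 = 1 -> Tuesday (Mon=0 ... Sun=6)
Days before July (Jan-Jun): 181; offset = 181 + 16 - 1 = 196
Weekday index = (1 + 196) mod 7 = 1

Day of the week: Tuesday


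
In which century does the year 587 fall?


Century = (year - 1) // 100 + 1
= (587 - 1) // 100 + 1
= 586 // 100 + 1
= 5 + 1

6th century


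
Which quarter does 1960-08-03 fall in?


Month: August (month 8)
Q1: Jan-Mar, Q2: Apr-Jun, Q3: Jul-Sep, Q4: Oct-Dec

Q3


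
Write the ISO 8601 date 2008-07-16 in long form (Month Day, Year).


ISO 2008-07-16 parses as year=2008, month=07, day=16
Month 7 -> July

July 16, 2008


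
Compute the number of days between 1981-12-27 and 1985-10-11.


From 1981-12-27 to 1985-10-11
1981-12-27: days before December = 31 + 28 + 31 + 30 + 31 + 30 + 31 + 31 + 30 + 31 + 30 = 334 (1981 is not a leap year); day of year = 334 + 27 = 361
1985-10-11: days before October = 31 + 28 + 31 + 30 + 31 + 30 + 31 + 31 + 30 = 273 (1985 is not a leap year); day of year = 273 + 11 = 284
Rest of 1981: 365 - 361 = 4
Full years 1982 (365), 1983 (365), 1984 (366): 1096
Total = 4 + 1096 + 284 = 1384

1384 days


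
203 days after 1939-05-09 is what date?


Start: 1939-05-09, add 203 days
May 1939 has 31 days: 31 - 9 = 22 days to May 31 -> 181 left
June 1939 has 30 days -> 151 left
July 1939 has 31 days -> 120 left
August 1939 has 31 days -> 89 left
September 1939 has 30 days -> 59 left
October 1939 has 31 days -> 28 left
November 1939: 28 <= 30 -> lands on November 28

Result: 1939-11-28


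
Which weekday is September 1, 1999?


Target: September 1, 1999
Anchor: Jan 1, 1999. With p = 1999 - 1 = 1998: (p + p//4 - p//100 + p//400) mod 7 = (1998 + 499 - 19 + 4) mod 7 = 2482 mod 7 = 4 -> Friday (Mon=0 ... Sun=6)
Days before September (Jan-Aug): 243 days
Weekday index = (4 + 243) mod 7 = 2

Wednesday


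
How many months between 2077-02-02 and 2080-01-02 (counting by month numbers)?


From February 2077 to January 2080
3 years * 12 = 36 months, minus 1 month = 35

35 months


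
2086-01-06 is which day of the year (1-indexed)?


Date: January 6, 2086
No months before January
Plus 6 days in January

Day of year: 6


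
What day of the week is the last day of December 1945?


December 1945 has 31 days
Anchor: Jan 1, 1945. With p = 1945 - 1 = 1944: (p + p//4 - p//100 + p//400) mod 7 = (1944 + 486 - 19 + 4) mod 7 = 2415 mod 7 = 0 -> Monday (Mon=0 ... Sun=6)
Days before December (Jan-Nov): 334; December 1 index = (0 + 334) mod 7 = 5 -> Saturday
Last day offset: 31 - 1 = 30 days
Weekday index = (5 + 30) mod 7 = 0

Monday, December 31


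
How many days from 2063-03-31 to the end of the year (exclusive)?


Day of year: 90 of 365
Remaining = 365 - 90

275 days


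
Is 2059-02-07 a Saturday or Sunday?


Anchor: Jan 1, 2059. With p = 2059 - 1 = 2058: (p + p//4 - p//100 + p//400) mod 7 = (2058 + 514 - 20 + 5) mod 7 = 2557 mod 7 = 2 -> Wednesday (Mon=0 ... Sun=6)
Day of year: 38; offset = 37
Weekday index = (2 + 37) mod 7 = 4 -> Friday
Weekend days: Saturday, Sunday

No


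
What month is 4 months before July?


July is month 7
7 - 4 = 3

March


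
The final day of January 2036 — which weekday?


January 2036 has 31 days
Anchor: Jan 1, 2036. With p = 2036 - 1 = 2035: (p + p//4 - p//100 + p//400) mod 7 = (2035 + 508 - 20 + 5) mod 7 = 2528 mod 7 = 1 -> Tuesday (Mon=0 ... Sun=6)
January 1 is the anchor itself -> Tuesday
Last day offset: 31 - 1 = 30 days
Weekday index = (1 + 30) mod 7 = 3

Thursday, January 31


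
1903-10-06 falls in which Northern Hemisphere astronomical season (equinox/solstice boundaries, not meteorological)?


Date: October 6
Astronomical Autumn (approx.; exact equinox/solstice day varies by year): September 22 to December 20
October 6 falls within the Autumn window

Autumn


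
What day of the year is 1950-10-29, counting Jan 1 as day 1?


Date: October 29, 1950
Days in months 1 through 9: 273
Plus 29 days in October

Day of year: 302


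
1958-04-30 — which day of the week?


Date: April 30, 1958
Anchor: Jan 1, 1958. With p = 1958 - 1 = 1957: (p + p//4 - p//100 + p//400) mod 7 = (1957 + 489 - 19 + 4) mod 7 = 2431 mod 7 = 2 -> Wednesday (Mon=0 ... Sun=6)
Days before April (Jan-Mar): 90; offset = 90 + 30 - 1 = 119
Weekday index = (2 + 119) mod 7 = 2

Day of the week: Wednesday


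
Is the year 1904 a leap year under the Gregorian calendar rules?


Gregorian leap year rule: divisible by 4, but not by 100, unless also by 400.
1904 is divisible by 4 but not 100 -> leap year

Yes


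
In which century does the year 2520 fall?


Century = (year - 1) // 100 + 1
= (2520 - 1) // 100 + 1
= 2519 // 100 + 1
= 25 + 1

26th century


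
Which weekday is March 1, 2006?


Target: March 1, 2006
Anchor: Jan 1, 2006. With p = 2006 - 1 = 2005: (p + p//4 - p//100 + p//400) mod 7 = (2005 + 501 - 20 + 5) mod 7 = 2491 mod 7 = 6 -> Sunday (Mon=0 ... Sun=6)
Days before March (Jan-Feb): 59 days
Weekday index = (6 + 59) mod 7 = 2

Wednesday


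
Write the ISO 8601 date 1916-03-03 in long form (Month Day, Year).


ISO 1916-03-03 parses as year=1916, month=03, day=03
Month 3 -> March

March 3, 1916


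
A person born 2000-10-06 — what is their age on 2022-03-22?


Birth: 2000-10-06
Reference: 2022-03-22
Year difference: 2022 - 2000 = 22
Birthday not yet reached in 2022, subtract 1

21 years old


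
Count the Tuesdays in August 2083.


August 2083 has 31 days
Anchor: Jan 1, 2083. With p = 2083 - 1 = 2082: (p + p//4 - p//100 + p//400) mod 7 = (2082 + 520 - 20 + 5) mod 7 = 2587 mod 7 = 4 -> Friday (Mon=0 ... Sun=6)
Days before August (Jan-Jul): 212; August 1 index = (4 + 212) mod 7 = 6 -> Sunday
First Tuesday is August 3
Tuesdays: 3, 10, 17, 24, 31

5 Tuesdays


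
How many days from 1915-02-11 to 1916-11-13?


From 1915-02-11 to 1916-11-13
1915-02-11: days before February = 31; day of year = 31 + 11 = 42
1916-11-13: days before November = 31 + 29 + 31 + 30 + 31 + 30 + 31 + 31 + 30 + 31 = 305 (1916 is a leap year); day of year = 305 + 13 = 318
Rest of 1915: 365 - 42 = 323
Total = 323 + 318 = 641

641 days


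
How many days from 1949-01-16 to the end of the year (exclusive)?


Day of year: 16 of 365
Remaining = 365 - 16

349 days


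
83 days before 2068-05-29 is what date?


Start: 2068-05-29, subtract 83 days
Back 29 days from May 29 reaches April 30, 2068 -> 54 left
April 2068 has 30 days -> back to March 31, 2068 -> 24 left
March 2068: 31 - 24 = 7 -> lands on March 7

Result: 2068-03-07


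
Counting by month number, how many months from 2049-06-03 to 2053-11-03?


From June 2049 to November 2053
4 years * 12 = 48 months, plus 5 months = 53

53 months


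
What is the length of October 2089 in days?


October 2089

31 days


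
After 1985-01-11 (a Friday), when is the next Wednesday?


Current: Friday
Target: Wednesday
Days ahead: 5

Next Wednesday: 1985-01-16


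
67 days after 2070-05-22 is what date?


Start: 2070-05-22, add 67 days
May 2070 has 31 days: 31 - 22 = 9 days to May 31 -> 58 left
June 2070 has 30 days -> 28 left
July 2070: 28 <= 31 -> lands on July 28

Result: 2070-07-28


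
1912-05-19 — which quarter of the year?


Month: May (month 5)
Q1: Jan-Mar, Q2: Apr-Jun, Q3: Jul-Sep, Q4: Oct-Dec

Q2


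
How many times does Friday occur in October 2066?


October 2066 has 31 days
Anchor: Jan 1, 2066. With p = 2066 - 1 = 2065: (p + p//4 - p//100 + p//400) mod 7 = (2065 + 516 - 20 + 5) mod 7 = 2566 mod 7 = 4 -> Friday (Mon=0 ... Sun=6)
Days before October (Jan-Sep): 273; October 1 index = (4 + 273) mod 7 = 4 -> Friday
First Friday is October 1
Fridays: 1, 8, 15, 22, 29

5 Fridays


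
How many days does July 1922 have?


July 1922

31 days


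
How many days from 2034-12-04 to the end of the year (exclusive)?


Day of year: 338 of 365
Remaining = 365 - 338

27 days


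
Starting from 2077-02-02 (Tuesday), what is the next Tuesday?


Current: Tuesday
Target: Tuesday
Days ahead: 7

Next Tuesday: 2077-02-09


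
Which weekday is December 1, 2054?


Target: December 1, 2054
Anchor: Jan 1, 2054. With p = 2054 - 1 = 2053: (p + p//4 - p//100 + p//400) mod 7 = (2053 + 513 - 20 + 5) mod 7 = 2551 mod 7 = 3 -> Thursday (Mon=0 ... Sun=6)
Days before December (Jan-Nov): 334 days
Weekday index = (3 + 334) mod 7 = 1

Tuesday


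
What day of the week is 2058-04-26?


Date: April 26, 2058
Anchor: Jan 1, 2058. With p = 2058 - 1 = 2057: (p + p//4 - p//100 + p//400) mod 7 = (2057 + 514 - 20 + 5) mod 7 = 2556 mod 7 = 1 -> Tuesday (Mon=0 ... Sun=6)
Days before April (Jan-Mar): 90; offset = 90 + 26 - 1 = 115
Weekday index = (1 + 115) mod 7 = 4

Day of the week: Friday
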